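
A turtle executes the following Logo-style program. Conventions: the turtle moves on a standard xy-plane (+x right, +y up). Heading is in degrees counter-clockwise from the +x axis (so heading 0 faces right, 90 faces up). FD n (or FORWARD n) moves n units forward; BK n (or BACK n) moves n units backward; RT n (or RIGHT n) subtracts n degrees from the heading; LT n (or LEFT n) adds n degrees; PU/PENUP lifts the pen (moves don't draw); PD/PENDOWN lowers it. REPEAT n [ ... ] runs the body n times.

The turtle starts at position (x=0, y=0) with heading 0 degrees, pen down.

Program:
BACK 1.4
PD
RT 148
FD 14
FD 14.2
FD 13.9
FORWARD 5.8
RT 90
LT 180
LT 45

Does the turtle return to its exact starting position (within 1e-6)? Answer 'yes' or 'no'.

Answer: no

Derivation:
Executing turtle program step by step:
Start: pos=(0,0), heading=0, pen down
BK 1.4: (0,0) -> (-1.4,0) [heading=0, draw]
PD: pen down
RT 148: heading 0 -> 212
FD 14: (-1.4,0) -> (-13.273,-7.419) [heading=212, draw]
FD 14.2: (-13.273,-7.419) -> (-25.315,-14.944) [heading=212, draw]
FD 13.9: (-25.315,-14.944) -> (-37.103,-22.31) [heading=212, draw]
FD 5.8: (-37.103,-22.31) -> (-42.022,-25.383) [heading=212, draw]
RT 90: heading 212 -> 122
LT 180: heading 122 -> 302
LT 45: heading 302 -> 347
Final: pos=(-42.022,-25.383), heading=347, 5 segment(s) drawn

Start position: (0, 0)
Final position: (-42.022, -25.383)
Distance = 49.093; >= 1e-6 -> NOT closed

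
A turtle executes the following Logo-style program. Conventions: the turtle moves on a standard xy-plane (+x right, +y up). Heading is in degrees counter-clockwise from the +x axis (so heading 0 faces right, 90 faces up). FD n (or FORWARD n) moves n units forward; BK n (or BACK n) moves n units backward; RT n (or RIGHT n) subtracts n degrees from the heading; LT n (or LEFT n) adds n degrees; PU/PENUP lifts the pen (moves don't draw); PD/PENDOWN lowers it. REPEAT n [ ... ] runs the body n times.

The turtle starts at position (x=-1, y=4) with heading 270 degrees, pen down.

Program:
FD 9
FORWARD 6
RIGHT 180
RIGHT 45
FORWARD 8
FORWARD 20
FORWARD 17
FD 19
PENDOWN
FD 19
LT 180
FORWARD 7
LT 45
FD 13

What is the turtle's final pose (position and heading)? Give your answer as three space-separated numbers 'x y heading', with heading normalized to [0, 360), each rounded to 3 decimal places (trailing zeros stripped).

Executing turtle program step by step:
Start: pos=(-1,4), heading=270, pen down
FD 9: (-1,4) -> (-1,-5) [heading=270, draw]
FD 6: (-1,-5) -> (-1,-11) [heading=270, draw]
RT 180: heading 270 -> 90
RT 45: heading 90 -> 45
FD 8: (-1,-11) -> (4.657,-5.343) [heading=45, draw]
FD 20: (4.657,-5.343) -> (18.799,8.799) [heading=45, draw]
FD 17: (18.799,8.799) -> (30.82,20.82) [heading=45, draw]
FD 19: (30.82,20.82) -> (44.255,34.255) [heading=45, draw]
PD: pen down
FD 19: (44.255,34.255) -> (57.69,47.69) [heading=45, draw]
LT 180: heading 45 -> 225
FD 7: (57.69,47.69) -> (52.74,42.74) [heading=225, draw]
LT 45: heading 225 -> 270
FD 13: (52.74,42.74) -> (52.74,29.74) [heading=270, draw]
Final: pos=(52.74,29.74), heading=270, 9 segment(s) drawn

Answer: 52.74 29.74 270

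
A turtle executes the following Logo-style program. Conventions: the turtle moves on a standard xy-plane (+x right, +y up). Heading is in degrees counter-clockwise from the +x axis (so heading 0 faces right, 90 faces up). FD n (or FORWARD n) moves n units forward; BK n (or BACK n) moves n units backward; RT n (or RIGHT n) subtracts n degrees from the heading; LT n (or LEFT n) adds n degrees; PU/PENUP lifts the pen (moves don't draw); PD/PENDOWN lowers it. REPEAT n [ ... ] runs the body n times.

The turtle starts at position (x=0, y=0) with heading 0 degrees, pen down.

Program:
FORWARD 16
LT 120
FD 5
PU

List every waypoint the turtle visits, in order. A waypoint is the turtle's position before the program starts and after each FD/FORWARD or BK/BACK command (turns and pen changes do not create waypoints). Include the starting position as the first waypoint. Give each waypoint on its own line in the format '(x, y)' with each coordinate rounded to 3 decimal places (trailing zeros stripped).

Answer: (0, 0)
(16, 0)
(13.5, 4.33)

Derivation:
Executing turtle program step by step:
Start: pos=(0,0), heading=0, pen down
FD 16: (0,0) -> (16,0) [heading=0, draw]
LT 120: heading 0 -> 120
FD 5: (16,0) -> (13.5,4.33) [heading=120, draw]
PU: pen up
Final: pos=(13.5,4.33), heading=120, 2 segment(s) drawn
Waypoints (3 total):
(0, 0)
(16, 0)
(13.5, 4.33)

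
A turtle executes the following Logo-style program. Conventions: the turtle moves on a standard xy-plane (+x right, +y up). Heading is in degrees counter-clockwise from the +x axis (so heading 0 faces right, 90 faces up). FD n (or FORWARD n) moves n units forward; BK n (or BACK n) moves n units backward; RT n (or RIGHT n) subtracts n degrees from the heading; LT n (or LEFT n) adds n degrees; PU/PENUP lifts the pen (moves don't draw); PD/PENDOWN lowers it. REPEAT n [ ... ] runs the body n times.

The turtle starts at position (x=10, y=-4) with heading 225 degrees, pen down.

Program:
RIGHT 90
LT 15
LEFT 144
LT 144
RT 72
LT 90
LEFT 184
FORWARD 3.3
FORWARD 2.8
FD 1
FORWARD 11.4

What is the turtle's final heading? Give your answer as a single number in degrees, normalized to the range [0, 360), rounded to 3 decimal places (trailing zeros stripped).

Executing turtle program step by step:
Start: pos=(10,-4), heading=225, pen down
RT 90: heading 225 -> 135
LT 15: heading 135 -> 150
LT 144: heading 150 -> 294
LT 144: heading 294 -> 78
RT 72: heading 78 -> 6
LT 90: heading 6 -> 96
LT 184: heading 96 -> 280
FD 3.3: (10,-4) -> (10.573,-7.25) [heading=280, draw]
FD 2.8: (10.573,-7.25) -> (11.059,-10.007) [heading=280, draw]
FD 1: (11.059,-10.007) -> (11.233,-10.992) [heading=280, draw]
FD 11.4: (11.233,-10.992) -> (13.212,-22.219) [heading=280, draw]
Final: pos=(13.212,-22.219), heading=280, 4 segment(s) drawn

Answer: 280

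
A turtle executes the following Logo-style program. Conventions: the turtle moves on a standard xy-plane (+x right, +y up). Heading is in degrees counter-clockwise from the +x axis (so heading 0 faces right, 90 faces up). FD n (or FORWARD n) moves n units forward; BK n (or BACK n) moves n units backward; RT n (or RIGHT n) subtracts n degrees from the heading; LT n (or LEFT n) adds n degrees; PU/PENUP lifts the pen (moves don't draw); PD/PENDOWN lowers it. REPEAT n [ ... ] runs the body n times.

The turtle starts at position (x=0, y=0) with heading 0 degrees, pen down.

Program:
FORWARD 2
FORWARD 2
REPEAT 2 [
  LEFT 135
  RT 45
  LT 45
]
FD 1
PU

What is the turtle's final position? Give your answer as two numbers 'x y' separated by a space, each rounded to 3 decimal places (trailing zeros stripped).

Executing turtle program step by step:
Start: pos=(0,0), heading=0, pen down
FD 2: (0,0) -> (2,0) [heading=0, draw]
FD 2: (2,0) -> (4,0) [heading=0, draw]
REPEAT 2 [
  -- iteration 1/2 --
  LT 135: heading 0 -> 135
  RT 45: heading 135 -> 90
  LT 45: heading 90 -> 135
  -- iteration 2/2 --
  LT 135: heading 135 -> 270
  RT 45: heading 270 -> 225
  LT 45: heading 225 -> 270
]
FD 1: (4,0) -> (4,-1) [heading=270, draw]
PU: pen up
Final: pos=(4,-1), heading=270, 3 segment(s) drawn

Answer: 4 -1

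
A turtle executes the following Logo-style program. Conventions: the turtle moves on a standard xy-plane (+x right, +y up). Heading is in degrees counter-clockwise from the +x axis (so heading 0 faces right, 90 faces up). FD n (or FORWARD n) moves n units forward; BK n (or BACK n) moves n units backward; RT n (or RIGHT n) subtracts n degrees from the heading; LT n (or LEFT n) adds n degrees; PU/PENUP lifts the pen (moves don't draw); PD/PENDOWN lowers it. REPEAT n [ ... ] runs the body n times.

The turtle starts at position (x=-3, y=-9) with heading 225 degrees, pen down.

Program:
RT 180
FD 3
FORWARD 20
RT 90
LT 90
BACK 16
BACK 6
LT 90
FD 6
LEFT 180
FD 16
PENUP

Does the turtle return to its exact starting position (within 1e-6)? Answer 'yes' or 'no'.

Answer: no

Derivation:
Executing turtle program step by step:
Start: pos=(-3,-9), heading=225, pen down
RT 180: heading 225 -> 45
FD 3: (-3,-9) -> (-0.879,-6.879) [heading=45, draw]
FD 20: (-0.879,-6.879) -> (13.263,7.263) [heading=45, draw]
RT 90: heading 45 -> 315
LT 90: heading 315 -> 45
BK 16: (13.263,7.263) -> (1.95,-4.05) [heading=45, draw]
BK 6: (1.95,-4.05) -> (-2.293,-8.293) [heading=45, draw]
LT 90: heading 45 -> 135
FD 6: (-2.293,-8.293) -> (-6.536,-4.05) [heading=135, draw]
LT 180: heading 135 -> 315
FD 16: (-6.536,-4.05) -> (4.778,-15.364) [heading=315, draw]
PU: pen up
Final: pos=(4.778,-15.364), heading=315, 6 segment(s) drawn

Start position: (-3, -9)
Final position: (4.778, -15.364)
Distance = 10.05; >= 1e-6 -> NOT closed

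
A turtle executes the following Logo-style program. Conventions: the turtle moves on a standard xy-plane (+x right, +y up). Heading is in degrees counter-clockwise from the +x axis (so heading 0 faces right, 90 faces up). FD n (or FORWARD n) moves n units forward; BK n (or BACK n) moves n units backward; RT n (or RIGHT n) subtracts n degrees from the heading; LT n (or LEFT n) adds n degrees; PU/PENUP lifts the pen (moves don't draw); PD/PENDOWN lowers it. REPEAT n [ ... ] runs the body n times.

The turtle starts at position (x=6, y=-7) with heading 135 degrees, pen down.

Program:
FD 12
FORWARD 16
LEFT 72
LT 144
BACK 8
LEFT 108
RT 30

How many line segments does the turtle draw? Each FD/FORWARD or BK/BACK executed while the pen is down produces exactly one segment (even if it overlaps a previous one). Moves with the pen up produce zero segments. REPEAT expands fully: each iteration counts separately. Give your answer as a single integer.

Answer: 3

Derivation:
Executing turtle program step by step:
Start: pos=(6,-7), heading=135, pen down
FD 12: (6,-7) -> (-2.485,1.485) [heading=135, draw]
FD 16: (-2.485,1.485) -> (-13.799,12.799) [heading=135, draw]
LT 72: heading 135 -> 207
LT 144: heading 207 -> 351
BK 8: (-13.799,12.799) -> (-21.7,14.05) [heading=351, draw]
LT 108: heading 351 -> 99
RT 30: heading 99 -> 69
Final: pos=(-21.7,14.05), heading=69, 3 segment(s) drawn
Segments drawn: 3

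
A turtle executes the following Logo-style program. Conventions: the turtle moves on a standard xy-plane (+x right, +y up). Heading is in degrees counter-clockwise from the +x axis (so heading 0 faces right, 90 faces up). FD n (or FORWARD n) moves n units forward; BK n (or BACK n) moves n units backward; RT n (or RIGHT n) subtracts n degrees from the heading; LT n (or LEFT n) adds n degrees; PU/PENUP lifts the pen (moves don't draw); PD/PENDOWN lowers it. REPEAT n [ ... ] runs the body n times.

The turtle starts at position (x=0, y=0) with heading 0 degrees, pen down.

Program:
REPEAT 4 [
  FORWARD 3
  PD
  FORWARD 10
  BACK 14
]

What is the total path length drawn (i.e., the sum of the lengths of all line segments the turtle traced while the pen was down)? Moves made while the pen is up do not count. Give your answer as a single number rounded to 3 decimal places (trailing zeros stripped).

Answer: 108

Derivation:
Executing turtle program step by step:
Start: pos=(0,0), heading=0, pen down
REPEAT 4 [
  -- iteration 1/4 --
  FD 3: (0,0) -> (3,0) [heading=0, draw]
  PD: pen down
  FD 10: (3,0) -> (13,0) [heading=0, draw]
  BK 14: (13,0) -> (-1,0) [heading=0, draw]
  -- iteration 2/4 --
  FD 3: (-1,0) -> (2,0) [heading=0, draw]
  PD: pen down
  FD 10: (2,0) -> (12,0) [heading=0, draw]
  BK 14: (12,0) -> (-2,0) [heading=0, draw]
  -- iteration 3/4 --
  FD 3: (-2,0) -> (1,0) [heading=0, draw]
  PD: pen down
  FD 10: (1,0) -> (11,0) [heading=0, draw]
  BK 14: (11,0) -> (-3,0) [heading=0, draw]
  -- iteration 4/4 --
  FD 3: (-3,0) -> (0,0) [heading=0, draw]
  PD: pen down
  FD 10: (0,0) -> (10,0) [heading=0, draw]
  BK 14: (10,0) -> (-4,0) [heading=0, draw]
]
Final: pos=(-4,0), heading=0, 12 segment(s) drawn

Segment lengths:
  seg 1: (0,0) -> (3,0), length = 3
  seg 2: (3,0) -> (13,0), length = 10
  seg 3: (13,0) -> (-1,0), length = 14
  seg 4: (-1,0) -> (2,0), length = 3
  seg 5: (2,0) -> (12,0), length = 10
  seg 6: (12,0) -> (-2,0), length = 14
  seg 7: (-2,0) -> (1,0), length = 3
  seg 8: (1,0) -> (11,0), length = 10
  seg 9: (11,0) -> (-3,0), length = 14
  seg 10: (-3,0) -> (0,0), length = 3
  seg 11: (0,0) -> (10,0), length = 10
  seg 12: (10,0) -> (-4,0), length = 14
Total = 108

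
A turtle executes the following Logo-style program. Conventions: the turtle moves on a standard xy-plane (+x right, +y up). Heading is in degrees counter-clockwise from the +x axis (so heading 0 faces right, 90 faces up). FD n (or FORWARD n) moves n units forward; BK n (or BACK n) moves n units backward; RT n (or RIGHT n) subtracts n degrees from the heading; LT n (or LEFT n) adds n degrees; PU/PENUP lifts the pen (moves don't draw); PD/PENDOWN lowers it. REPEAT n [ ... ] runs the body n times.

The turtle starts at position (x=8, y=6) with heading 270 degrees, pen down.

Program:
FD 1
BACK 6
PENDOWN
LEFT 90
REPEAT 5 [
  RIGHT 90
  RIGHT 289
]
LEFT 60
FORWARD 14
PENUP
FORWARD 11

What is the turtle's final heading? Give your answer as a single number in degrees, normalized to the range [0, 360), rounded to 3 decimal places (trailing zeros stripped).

Answer: 325

Derivation:
Executing turtle program step by step:
Start: pos=(8,6), heading=270, pen down
FD 1: (8,6) -> (8,5) [heading=270, draw]
BK 6: (8,5) -> (8,11) [heading=270, draw]
PD: pen down
LT 90: heading 270 -> 0
REPEAT 5 [
  -- iteration 1/5 --
  RT 90: heading 0 -> 270
  RT 289: heading 270 -> 341
  -- iteration 2/5 --
  RT 90: heading 341 -> 251
  RT 289: heading 251 -> 322
  -- iteration 3/5 --
  RT 90: heading 322 -> 232
  RT 289: heading 232 -> 303
  -- iteration 4/5 --
  RT 90: heading 303 -> 213
  RT 289: heading 213 -> 284
  -- iteration 5/5 --
  RT 90: heading 284 -> 194
  RT 289: heading 194 -> 265
]
LT 60: heading 265 -> 325
FD 14: (8,11) -> (19.468,2.97) [heading=325, draw]
PU: pen up
FD 11: (19.468,2.97) -> (28.479,-3.339) [heading=325, move]
Final: pos=(28.479,-3.339), heading=325, 3 segment(s) drawn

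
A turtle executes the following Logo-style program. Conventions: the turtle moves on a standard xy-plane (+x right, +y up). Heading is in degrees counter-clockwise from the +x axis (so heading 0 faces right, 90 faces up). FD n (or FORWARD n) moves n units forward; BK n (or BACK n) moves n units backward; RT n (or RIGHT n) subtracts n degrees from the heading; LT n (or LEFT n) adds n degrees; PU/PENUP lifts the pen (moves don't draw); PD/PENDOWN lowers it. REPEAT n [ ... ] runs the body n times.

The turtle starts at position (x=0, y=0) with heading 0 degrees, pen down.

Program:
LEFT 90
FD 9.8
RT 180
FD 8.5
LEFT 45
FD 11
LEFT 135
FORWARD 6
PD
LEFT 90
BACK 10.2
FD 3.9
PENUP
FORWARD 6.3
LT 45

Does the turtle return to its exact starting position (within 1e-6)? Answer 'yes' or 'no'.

Executing turtle program step by step:
Start: pos=(0,0), heading=0, pen down
LT 90: heading 0 -> 90
FD 9.8: (0,0) -> (0,9.8) [heading=90, draw]
RT 180: heading 90 -> 270
FD 8.5: (0,9.8) -> (0,1.3) [heading=270, draw]
LT 45: heading 270 -> 315
FD 11: (0,1.3) -> (7.778,-6.478) [heading=315, draw]
LT 135: heading 315 -> 90
FD 6: (7.778,-6.478) -> (7.778,-0.478) [heading=90, draw]
PD: pen down
LT 90: heading 90 -> 180
BK 10.2: (7.778,-0.478) -> (17.978,-0.478) [heading=180, draw]
FD 3.9: (17.978,-0.478) -> (14.078,-0.478) [heading=180, draw]
PU: pen up
FD 6.3: (14.078,-0.478) -> (7.778,-0.478) [heading=180, move]
LT 45: heading 180 -> 225
Final: pos=(7.778,-0.478), heading=225, 6 segment(s) drawn

Start position: (0, 0)
Final position: (7.778, -0.478)
Distance = 7.793; >= 1e-6 -> NOT closed

Answer: no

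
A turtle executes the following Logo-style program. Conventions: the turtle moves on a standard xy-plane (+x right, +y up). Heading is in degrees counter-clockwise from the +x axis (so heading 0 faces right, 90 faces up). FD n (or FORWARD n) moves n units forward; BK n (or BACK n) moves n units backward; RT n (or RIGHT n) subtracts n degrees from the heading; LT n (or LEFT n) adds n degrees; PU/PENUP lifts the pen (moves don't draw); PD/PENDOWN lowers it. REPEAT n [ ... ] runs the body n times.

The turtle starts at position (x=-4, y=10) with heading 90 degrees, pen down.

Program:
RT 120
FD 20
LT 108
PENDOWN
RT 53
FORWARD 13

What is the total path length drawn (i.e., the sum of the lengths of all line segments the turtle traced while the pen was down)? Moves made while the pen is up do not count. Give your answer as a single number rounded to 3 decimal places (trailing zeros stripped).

Executing turtle program step by step:
Start: pos=(-4,10), heading=90, pen down
RT 120: heading 90 -> 330
FD 20: (-4,10) -> (13.321,0) [heading=330, draw]
LT 108: heading 330 -> 78
PD: pen down
RT 53: heading 78 -> 25
FD 13: (13.321,0) -> (25.103,5.494) [heading=25, draw]
Final: pos=(25.103,5.494), heading=25, 2 segment(s) drawn

Segment lengths:
  seg 1: (-4,10) -> (13.321,0), length = 20
  seg 2: (13.321,0) -> (25.103,5.494), length = 13
Total = 33

Answer: 33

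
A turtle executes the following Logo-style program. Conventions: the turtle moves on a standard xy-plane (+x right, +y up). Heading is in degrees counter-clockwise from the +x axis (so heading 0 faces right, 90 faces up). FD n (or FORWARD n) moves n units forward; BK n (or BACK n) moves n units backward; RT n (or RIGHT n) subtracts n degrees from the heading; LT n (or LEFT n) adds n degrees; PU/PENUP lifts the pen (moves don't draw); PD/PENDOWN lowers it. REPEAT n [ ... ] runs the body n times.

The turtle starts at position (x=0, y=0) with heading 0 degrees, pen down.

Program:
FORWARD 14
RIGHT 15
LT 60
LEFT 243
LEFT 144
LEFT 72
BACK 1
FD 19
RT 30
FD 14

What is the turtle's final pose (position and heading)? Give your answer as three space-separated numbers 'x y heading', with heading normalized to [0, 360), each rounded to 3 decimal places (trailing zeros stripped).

Answer: -6.257 23.37 114

Derivation:
Executing turtle program step by step:
Start: pos=(0,0), heading=0, pen down
FD 14: (0,0) -> (14,0) [heading=0, draw]
RT 15: heading 0 -> 345
LT 60: heading 345 -> 45
LT 243: heading 45 -> 288
LT 144: heading 288 -> 72
LT 72: heading 72 -> 144
BK 1: (14,0) -> (14.809,-0.588) [heading=144, draw]
FD 19: (14.809,-0.588) -> (-0.562,10.58) [heading=144, draw]
RT 30: heading 144 -> 114
FD 14: (-0.562,10.58) -> (-6.257,23.37) [heading=114, draw]
Final: pos=(-6.257,23.37), heading=114, 4 segment(s) drawn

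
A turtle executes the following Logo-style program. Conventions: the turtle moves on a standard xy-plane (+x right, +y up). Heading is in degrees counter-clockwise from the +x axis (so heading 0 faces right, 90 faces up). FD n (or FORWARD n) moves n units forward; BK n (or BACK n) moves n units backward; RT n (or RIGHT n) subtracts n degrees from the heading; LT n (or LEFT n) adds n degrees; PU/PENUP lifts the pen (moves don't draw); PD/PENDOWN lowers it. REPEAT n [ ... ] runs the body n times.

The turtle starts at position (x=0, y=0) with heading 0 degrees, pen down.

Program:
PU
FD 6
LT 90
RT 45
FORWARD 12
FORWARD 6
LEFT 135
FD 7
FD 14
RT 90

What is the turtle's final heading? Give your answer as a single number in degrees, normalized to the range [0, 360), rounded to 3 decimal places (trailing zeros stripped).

Executing turtle program step by step:
Start: pos=(0,0), heading=0, pen down
PU: pen up
FD 6: (0,0) -> (6,0) [heading=0, move]
LT 90: heading 0 -> 90
RT 45: heading 90 -> 45
FD 12: (6,0) -> (14.485,8.485) [heading=45, move]
FD 6: (14.485,8.485) -> (18.728,12.728) [heading=45, move]
LT 135: heading 45 -> 180
FD 7: (18.728,12.728) -> (11.728,12.728) [heading=180, move]
FD 14: (11.728,12.728) -> (-2.272,12.728) [heading=180, move]
RT 90: heading 180 -> 90
Final: pos=(-2.272,12.728), heading=90, 0 segment(s) drawn

Answer: 90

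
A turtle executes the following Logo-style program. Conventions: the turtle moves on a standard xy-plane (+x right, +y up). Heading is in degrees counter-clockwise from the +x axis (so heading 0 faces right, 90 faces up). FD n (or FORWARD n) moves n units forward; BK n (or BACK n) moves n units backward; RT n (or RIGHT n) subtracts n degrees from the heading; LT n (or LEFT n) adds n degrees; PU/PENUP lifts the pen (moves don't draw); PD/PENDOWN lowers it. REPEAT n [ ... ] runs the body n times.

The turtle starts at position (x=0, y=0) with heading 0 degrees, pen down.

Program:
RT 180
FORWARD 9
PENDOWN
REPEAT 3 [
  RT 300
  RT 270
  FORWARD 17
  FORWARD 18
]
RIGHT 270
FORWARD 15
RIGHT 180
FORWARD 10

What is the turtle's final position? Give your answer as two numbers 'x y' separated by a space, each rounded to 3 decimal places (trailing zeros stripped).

Answer: 8.811 -22.189

Derivation:
Executing turtle program step by step:
Start: pos=(0,0), heading=0, pen down
RT 180: heading 0 -> 180
FD 9: (0,0) -> (-9,0) [heading=180, draw]
PD: pen down
REPEAT 3 [
  -- iteration 1/3 --
  RT 300: heading 180 -> 240
  RT 270: heading 240 -> 330
  FD 17: (-9,0) -> (5.722,-8.5) [heading=330, draw]
  FD 18: (5.722,-8.5) -> (21.311,-17.5) [heading=330, draw]
  -- iteration 2/3 --
  RT 300: heading 330 -> 30
  RT 270: heading 30 -> 120
  FD 17: (21.311,-17.5) -> (12.811,-2.778) [heading=120, draw]
  FD 18: (12.811,-2.778) -> (3.811,12.811) [heading=120, draw]
  -- iteration 3/3 --
  RT 300: heading 120 -> 180
  RT 270: heading 180 -> 270
  FD 17: (3.811,12.811) -> (3.811,-4.189) [heading=270, draw]
  FD 18: (3.811,-4.189) -> (3.811,-22.189) [heading=270, draw]
]
RT 270: heading 270 -> 0
FD 15: (3.811,-22.189) -> (18.811,-22.189) [heading=0, draw]
RT 180: heading 0 -> 180
FD 10: (18.811,-22.189) -> (8.811,-22.189) [heading=180, draw]
Final: pos=(8.811,-22.189), heading=180, 9 segment(s) drawn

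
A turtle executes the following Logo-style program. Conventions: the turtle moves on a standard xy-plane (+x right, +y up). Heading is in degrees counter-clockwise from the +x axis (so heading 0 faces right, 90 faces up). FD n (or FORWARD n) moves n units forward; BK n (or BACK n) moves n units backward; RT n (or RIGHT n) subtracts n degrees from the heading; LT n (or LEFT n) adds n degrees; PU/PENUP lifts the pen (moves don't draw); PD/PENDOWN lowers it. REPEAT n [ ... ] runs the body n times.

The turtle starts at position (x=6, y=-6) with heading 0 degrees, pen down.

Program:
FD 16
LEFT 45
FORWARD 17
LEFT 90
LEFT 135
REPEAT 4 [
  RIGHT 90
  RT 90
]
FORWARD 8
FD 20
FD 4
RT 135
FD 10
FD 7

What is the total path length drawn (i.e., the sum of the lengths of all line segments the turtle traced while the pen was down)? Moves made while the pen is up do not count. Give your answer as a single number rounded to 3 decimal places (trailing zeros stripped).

Executing turtle program step by step:
Start: pos=(6,-6), heading=0, pen down
FD 16: (6,-6) -> (22,-6) [heading=0, draw]
LT 45: heading 0 -> 45
FD 17: (22,-6) -> (34.021,6.021) [heading=45, draw]
LT 90: heading 45 -> 135
LT 135: heading 135 -> 270
REPEAT 4 [
  -- iteration 1/4 --
  RT 90: heading 270 -> 180
  RT 90: heading 180 -> 90
  -- iteration 2/4 --
  RT 90: heading 90 -> 0
  RT 90: heading 0 -> 270
  -- iteration 3/4 --
  RT 90: heading 270 -> 180
  RT 90: heading 180 -> 90
  -- iteration 4/4 --
  RT 90: heading 90 -> 0
  RT 90: heading 0 -> 270
]
FD 8: (34.021,6.021) -> (34.021,-1.979) [heading=270, draw]
FD 20: (34.021,-1.979) -> (34.021,-21.979) [heading=270, draw]
FD 4: (34.021,-21.979) -> (34.021,-25.979) [heading=270, draw]
RT 135: heading 270 -> 135
FD 10: (34.021,-25.979) -> (26.95,-18.908) [heading=135, draw]
FD 7: (26.95,-18.908) -> (22,-13.958) [heading=135, draw]
Final: pos=(22,-13.958), heading=135, 7 segment(s) drawn

Segment lengths:
  seg 1: (6,-6) -> (22,-6), length = 16
  seg 2: (22,-6) -> (34.021,6.021), length = 17
  seg 3: (34.021,6.021) -> (34.021,-1.979), length = 8
  seg 4: (34.021,-1.979) -> (34.021,-21.979), length = 20
  seg 5: (34.021,-21.979) -> (34.021,-25.979), length = 4
  seg 6: (34.021,-25.979) -> (26.95,-18.908), length = 10
  seg 7: (26.95,-18.908) -> (22,-13.958), length = 7
Total = 82

Answer: 82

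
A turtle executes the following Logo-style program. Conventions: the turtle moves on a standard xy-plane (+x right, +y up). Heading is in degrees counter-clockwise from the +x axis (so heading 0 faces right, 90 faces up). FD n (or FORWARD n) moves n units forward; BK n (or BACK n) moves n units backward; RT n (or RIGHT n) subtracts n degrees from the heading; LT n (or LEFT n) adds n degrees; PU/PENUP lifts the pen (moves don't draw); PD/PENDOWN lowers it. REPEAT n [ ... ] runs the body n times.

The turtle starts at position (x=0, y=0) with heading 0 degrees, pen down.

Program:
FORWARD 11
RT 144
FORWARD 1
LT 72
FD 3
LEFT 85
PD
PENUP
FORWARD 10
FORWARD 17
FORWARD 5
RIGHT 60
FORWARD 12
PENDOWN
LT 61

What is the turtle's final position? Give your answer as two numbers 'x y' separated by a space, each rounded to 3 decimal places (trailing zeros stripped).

Executing turtle program step by step:
Start: pos=(0,0), heading=0, pen down
FD 11: (0,0) -> (11,0) [heading=0, draw]
RT 144: heading 0 -> 216
FD 1: (11,0) -> (10.191,-0.588) [heading=216, draw]
LT 72: heading 216 -> 288
FD 3: (10.191,-0.588) -> (11.118,-3.441) [heading=288, draw]
LT 85: heading 288 -> 13
PD: pen down
PU: pen up
FD 10: (11.118,-3.441) -> (20.862,-1.191) [heading=13, move]
FD 17: (20.862,-1.191) -> (37.426,2.633) [heading=13, move]
FD 5: (37.426,2.633) -> (42.298,3.757) [heading=13, move]
RT 60: heading 13 -> 313
FD 12: (42.298,3.757) -> (50.482,-5.019) [heading=313, move]
PD: pen down
LT 61: heading 313 -> 14
Final: pos=(50.482,-5.019), heading=14, 3 segment(s) drawn

Answer: 50.482 -5.019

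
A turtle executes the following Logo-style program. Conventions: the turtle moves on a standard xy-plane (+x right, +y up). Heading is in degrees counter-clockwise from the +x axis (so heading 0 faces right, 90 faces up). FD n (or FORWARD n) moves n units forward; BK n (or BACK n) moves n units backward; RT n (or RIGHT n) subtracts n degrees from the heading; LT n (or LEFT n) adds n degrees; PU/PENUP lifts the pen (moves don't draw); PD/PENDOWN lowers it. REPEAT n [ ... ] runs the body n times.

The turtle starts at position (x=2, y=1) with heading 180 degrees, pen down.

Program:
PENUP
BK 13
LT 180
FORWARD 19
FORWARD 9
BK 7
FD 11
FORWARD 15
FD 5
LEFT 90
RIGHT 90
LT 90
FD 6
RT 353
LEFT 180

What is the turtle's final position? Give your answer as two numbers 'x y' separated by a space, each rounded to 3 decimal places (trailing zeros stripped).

Executing turtle program step by step:
Start: pos=(2,1), heading=180, pen down
PU: pen up
BK 13: (2,1) -> (15,1) [heading=180, move]
LT 180: heading 180 -> 0
FD 19: (15,1) -> (34,1) [heading=0, move]
FD 9: (34,1) -> (43,1) [heading=0, move]
BK 7: (43,1) -> (36,1) [heading=0, move]
FD 11: (36,1) -> (47,1) [heading=0, move]
FD 15: (47,1) -> (62,1) [heading=0, move]
FD 5: (62,1) -> (67,1) [heading=0, move]
LT 90: heading 0 -> 90
RT 90: heading 90 -> 0
LT 90: heading 0 -> 90
FD 6: (67,1) -> (67,7) [heading=90, move]
RT 353: heading 90 -> 97
LT 180: heading 97 -> 277
Final: pos=(67,7), heading=277, 0 segment(s) drawn

Answer: 67 7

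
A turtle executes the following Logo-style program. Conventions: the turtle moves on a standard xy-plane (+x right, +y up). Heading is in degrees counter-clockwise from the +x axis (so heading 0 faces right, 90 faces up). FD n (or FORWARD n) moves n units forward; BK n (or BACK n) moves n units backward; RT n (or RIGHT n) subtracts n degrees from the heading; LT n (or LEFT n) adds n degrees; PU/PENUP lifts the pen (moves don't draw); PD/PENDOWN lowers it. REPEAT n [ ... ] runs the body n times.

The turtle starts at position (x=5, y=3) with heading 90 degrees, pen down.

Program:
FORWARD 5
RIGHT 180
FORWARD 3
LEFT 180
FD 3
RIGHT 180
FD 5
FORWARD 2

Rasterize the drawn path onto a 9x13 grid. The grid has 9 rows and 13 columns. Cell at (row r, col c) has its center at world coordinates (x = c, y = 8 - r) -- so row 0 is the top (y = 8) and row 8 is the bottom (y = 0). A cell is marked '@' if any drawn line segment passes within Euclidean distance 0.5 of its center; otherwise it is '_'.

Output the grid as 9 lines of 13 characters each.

Segment 0: (5,3) -> (5,8)
Segment 1: (5,8) -> (5,5)
Segment 2: (5,5) -> (5,8)
Segment 3: (5,8) -> (5,3)
Segment 4: (5,3) -> (5,1)

Answer: _____@_______
_____@_______
_____@_______
_____@_______
_____@_______
_____@_______
_____@_______
_____@_______
_____________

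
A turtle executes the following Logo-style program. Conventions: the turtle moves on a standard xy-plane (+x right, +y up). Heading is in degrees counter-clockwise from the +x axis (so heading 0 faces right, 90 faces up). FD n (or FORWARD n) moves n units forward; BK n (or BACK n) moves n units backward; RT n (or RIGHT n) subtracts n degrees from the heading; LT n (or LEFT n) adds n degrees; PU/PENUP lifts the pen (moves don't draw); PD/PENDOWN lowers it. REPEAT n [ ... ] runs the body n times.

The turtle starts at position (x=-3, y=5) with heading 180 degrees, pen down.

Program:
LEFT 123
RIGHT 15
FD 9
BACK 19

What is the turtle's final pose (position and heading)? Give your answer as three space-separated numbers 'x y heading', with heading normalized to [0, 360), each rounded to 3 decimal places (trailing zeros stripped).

Executing turtle program step by step:
Start: pos=(-3,5), heading=180, pen down
LT 123: heading 180 -> 303
RT 15: heading 303 -> 288
FD 9: (-3,5) -> (-0.219,-3.56) [heading=288, draw]
BK 19: (-0.219,-3.56) -> (-6.09,14.511) [heading=288, draw]
Final: pos=(-6.09,14.511), heading=288, 2 segment(s) drawn

Answer: -6.09 14.511 288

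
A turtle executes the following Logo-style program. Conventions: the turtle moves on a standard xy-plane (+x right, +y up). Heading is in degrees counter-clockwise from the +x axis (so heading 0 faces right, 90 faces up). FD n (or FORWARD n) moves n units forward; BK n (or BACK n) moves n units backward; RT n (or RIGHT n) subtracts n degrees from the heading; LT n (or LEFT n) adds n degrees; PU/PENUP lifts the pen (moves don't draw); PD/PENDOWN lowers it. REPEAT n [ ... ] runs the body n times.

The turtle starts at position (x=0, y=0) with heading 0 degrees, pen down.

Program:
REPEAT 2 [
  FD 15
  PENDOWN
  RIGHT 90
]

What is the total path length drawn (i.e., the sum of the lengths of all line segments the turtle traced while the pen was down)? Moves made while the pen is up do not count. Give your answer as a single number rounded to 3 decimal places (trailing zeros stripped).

Executing turtle program step by step:
Start: pos=(0,0), heading=0, pen down
REPEAT 2 [
  -- iteration 1/2 --
  FD 15: (0,0) -> (15,0) [heading=0, draw]
  PD: pen down
  RT 90: heading 0 -> 270
  -- iteration 2/2 --
  FD 15: (15,0) -> (15,-15) [heading=270, draw]
  PD: pen down
  RT 90: heading 270 -> 180
]
Final: pos=(15,-15), heading=180, 2 segment(s) drawn

Segment lengths:
  seg 1: (0,0) -> (15,0), length = 15
  seg 2: (15,0) -> (15,-15), length = 15
Total = 30

Answer: 30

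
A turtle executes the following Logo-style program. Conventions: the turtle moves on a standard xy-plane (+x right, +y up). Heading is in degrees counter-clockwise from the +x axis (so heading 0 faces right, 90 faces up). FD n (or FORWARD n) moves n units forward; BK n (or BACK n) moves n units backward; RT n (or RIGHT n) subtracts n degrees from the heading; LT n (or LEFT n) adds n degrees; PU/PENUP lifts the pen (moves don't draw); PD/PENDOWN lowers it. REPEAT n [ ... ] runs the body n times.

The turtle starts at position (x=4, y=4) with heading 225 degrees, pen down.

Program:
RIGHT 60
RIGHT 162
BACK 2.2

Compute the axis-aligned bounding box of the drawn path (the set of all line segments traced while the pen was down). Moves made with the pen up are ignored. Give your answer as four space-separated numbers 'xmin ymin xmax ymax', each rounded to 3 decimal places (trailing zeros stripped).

Executing turtle program step by step:
Start: pos=(4,4), heading=225, pen down
RT 60: heading 225 -> 165
RT 162: heading 165 -> 3
BK 2.2: (4,4) -> (1.803,3.885) [heading=3, draw]
Final: pos=(1.803,3.885), heading=3, 1 segment(s) drawn

Segment endpoints: x in {1.803, 4}, y in {3.885, 4}
xmin=1.803, ymin=3.885, xmax=4, ymax=4

Answer: 1.803 3.885 4 4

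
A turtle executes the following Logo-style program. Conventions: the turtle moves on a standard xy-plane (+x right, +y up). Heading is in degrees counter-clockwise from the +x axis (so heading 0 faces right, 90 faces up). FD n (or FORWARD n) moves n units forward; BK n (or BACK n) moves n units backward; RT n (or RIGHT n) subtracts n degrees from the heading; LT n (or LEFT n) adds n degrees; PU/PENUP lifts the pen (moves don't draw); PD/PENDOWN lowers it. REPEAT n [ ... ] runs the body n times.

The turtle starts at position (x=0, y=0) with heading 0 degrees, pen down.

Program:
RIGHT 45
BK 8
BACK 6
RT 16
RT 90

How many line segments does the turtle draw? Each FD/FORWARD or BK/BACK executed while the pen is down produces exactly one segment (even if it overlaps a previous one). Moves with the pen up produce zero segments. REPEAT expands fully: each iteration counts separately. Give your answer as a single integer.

Answer: 2

Derivation:
Executing turtle program step by step:
Start: pos=(0,0), heading=0, pen down
RT 45: heading 0 -> 315
BK 8: (0,0) -> (-5.657,5.657) [heading=315, draw]
BK 6: (-5.657,5.657) -> (-9.899,9.899) [heading=315, draw]
RT 16: heading 315 -> 299
RT 90: heading 299 -> 209
Final: pos=(-9.899,9.899), heading=209, 2 segment(s) drawn
Segments drawn: 2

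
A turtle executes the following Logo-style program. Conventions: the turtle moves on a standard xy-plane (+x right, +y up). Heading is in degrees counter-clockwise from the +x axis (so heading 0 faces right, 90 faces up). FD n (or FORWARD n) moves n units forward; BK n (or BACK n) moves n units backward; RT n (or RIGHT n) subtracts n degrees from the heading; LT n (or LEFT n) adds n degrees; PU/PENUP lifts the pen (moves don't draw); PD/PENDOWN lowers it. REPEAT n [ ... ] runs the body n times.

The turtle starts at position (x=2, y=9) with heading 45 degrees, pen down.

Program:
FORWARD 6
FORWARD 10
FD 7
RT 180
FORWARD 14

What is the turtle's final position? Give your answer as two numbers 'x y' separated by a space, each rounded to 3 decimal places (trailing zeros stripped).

Executing turtle program step by step:
Start: pos=(2,9), heading=45, pen down
FD 6: (2,9) -> (6.243,13.243) [heading=45, draw]
FD 10: (6.243,13.243) -> (13.314,20.314) [heading=45, draw]
FD 7: (13.314,20.314) -> (18.263,25.263) [heading=45, draw]
RT 180: heading 45 -> 225
FD 14: (18.263,25.263) -> (8.364,15.364) [heading=225, draw]
Final: pos=(8.364,15.364), heading=225, 4 segment(s) drawn

Answer: 8.364 15.364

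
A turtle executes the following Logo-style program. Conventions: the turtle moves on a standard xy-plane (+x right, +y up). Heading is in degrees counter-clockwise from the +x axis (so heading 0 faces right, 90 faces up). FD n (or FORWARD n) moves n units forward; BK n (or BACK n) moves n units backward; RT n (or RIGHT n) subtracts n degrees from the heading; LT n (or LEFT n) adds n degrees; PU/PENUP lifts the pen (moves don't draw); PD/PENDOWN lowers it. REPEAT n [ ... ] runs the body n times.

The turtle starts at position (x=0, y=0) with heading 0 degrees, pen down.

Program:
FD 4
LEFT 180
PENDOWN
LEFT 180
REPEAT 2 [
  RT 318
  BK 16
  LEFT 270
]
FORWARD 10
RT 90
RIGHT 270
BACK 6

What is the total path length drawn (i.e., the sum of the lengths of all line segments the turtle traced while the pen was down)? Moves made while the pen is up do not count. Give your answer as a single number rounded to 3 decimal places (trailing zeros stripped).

Answer: 52

Derivation:
Executing turtle program step by step:
Start: pos=(0,0), heading=0, pen down
FD 4: (0,0) -> (4,0) [heading=0, draw]
LT 180: heading 0 -> 180
PD: pen down
LT 180: heading 180 -> 0
REPEAT 2 [
  -- iteration 1/2 --
  RT 318: heading 0 -> 42
  BK 16: (4,0) -> (-7.89,-10.706) [heading=42, draw]
  LT 270: heading 42 -> 312
  -- iteration 2/2 --
  RT 318: heading 312 -> 354
  BK 16: (-7.89,-10.706) -> (-23.803,-9.034) [heading=354, draw]
  LT 270: heading 354 -> 264
]
FD 10: (-23.803,-9.034) -> (-24.848,-18.979) [heading=264, draw]
RT 90: heading 264 -> 174
RT 270: heading 174 -> 264
BK 6: (-24.848,-18.979) -> (-24.221,-13.012) [heading=264, draw]
Final: pos=(-24.221,-13.012), heading=264, 5 segment(s) drawn

Segment lengths:
  seg 1: (0,0) -> (4,0), length = 4
  seg 2: (4,0) -> (-7.89,-10.706), length = 16
  seg 3: (-7.89,-10.706) -> (-23.803,-9.034), length = 16
  seg 4: (-23.803,-9.034) -> (-24.848,-18.979), length = 10
  seg 5: (-24.848,-18.979) -> (-24.221,-13.012), length = 6
Total = 52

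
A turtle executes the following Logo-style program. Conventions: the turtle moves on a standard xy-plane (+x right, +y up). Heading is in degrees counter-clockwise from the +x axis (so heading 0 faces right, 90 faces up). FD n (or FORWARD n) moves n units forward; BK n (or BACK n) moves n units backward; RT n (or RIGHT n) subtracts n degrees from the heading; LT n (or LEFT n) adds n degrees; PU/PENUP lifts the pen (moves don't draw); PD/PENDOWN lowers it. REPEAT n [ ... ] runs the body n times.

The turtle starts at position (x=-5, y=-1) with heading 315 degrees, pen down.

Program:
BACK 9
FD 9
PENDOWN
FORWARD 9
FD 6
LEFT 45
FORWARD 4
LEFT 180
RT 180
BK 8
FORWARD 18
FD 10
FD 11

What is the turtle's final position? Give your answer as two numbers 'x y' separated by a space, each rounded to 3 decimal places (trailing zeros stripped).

Executing turtle program step by step:
Start: pos=(-5,-1), heading=315, pen down
BK 9: (-5,-1) -> (-11.364,5.364) [heading=315, draw]
FD 9: (-11.364,5.364) -> (-5,-1) [heading=315, draw]
PD: pen down
FD 9: (-5,-1) -> (1.364,-7.364) [heading=315, draw]
FD 6: (1.364,-7.364) -> (5.607,-11.607) [heading=315, draw]
LT 45: heading 315 -> 0
FD 4: (5.607,-11.607) -> (9.607,-11.607) [heading=0, draw]
LT 180: heading 0 -> 180
RT 180: heading 180 -> 0
BK 8: (9.607,-11.607) -> (1.607,-11.607) [heading=0, draw]
FD 18: (1.607,-11.607) -> (19.607,-11.607) [heading=0, draw]
FD 10: (19.607,-11.607) -> (29.607,-11.607) [heading=0, draw]
FD 11: (29.607,-11.607) -> (40.607,-11.607) [heading=0, draw]
Final: pos=(40.607,-11.607), heading=0, 9 segment(s) drawn

Answer: 40.607 -11.607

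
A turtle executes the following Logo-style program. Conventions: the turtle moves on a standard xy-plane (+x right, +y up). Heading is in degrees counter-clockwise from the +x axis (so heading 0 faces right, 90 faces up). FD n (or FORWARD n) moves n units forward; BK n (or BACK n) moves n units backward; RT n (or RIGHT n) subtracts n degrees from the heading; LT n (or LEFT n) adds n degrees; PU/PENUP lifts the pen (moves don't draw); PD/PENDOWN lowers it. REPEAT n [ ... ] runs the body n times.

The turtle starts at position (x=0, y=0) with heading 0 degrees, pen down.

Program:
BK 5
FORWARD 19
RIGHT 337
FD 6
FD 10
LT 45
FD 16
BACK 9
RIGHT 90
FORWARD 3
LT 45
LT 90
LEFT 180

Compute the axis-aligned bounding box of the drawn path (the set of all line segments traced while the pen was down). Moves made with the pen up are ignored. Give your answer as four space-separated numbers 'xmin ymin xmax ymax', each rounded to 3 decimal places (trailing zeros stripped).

Executing turtle program step by step:
Start: pos=(0,0), heading=0, pen down
BK 5: (0,0) -> (-5,0) [heading=0, draw]
FD 19: (-5,0) -> (14,0) [heading=0, draw]
RT 337: heading 0 -> 23
FD 6: (14,0) -> (19.523,2.344) [heading=23, draw]
FD 10: (19.523,2.344) -> (28.728,6.252) [heading=23, draw]
LT 45: heading 23 -> 68
FD 16: (28.728,6.252) -> (34.722,21.087) [heading=68, draw]
BK 9: (34.722,21.087) -> (31.35,12.742) [heading=68, draw]
RT 90: heading 68 -> 338
FD 3: (31.35,12.742) -> (34.132,11.618) [heading=338, draw]
LT 45: heading 338 -> 23
LT 90: heading 23 -> 113
LT 180: heading 113 -> 293
Final: pos=(34.132,11.618), heading=293, 7 segment(s) drawn

Segment endpoints: x in {-5, 0, 14, 19.523, 28.728, 31.35, 34.132, 34.722}, y in {0, 2.344, 6.252, 11.618, 12.742, 21.087}
xmin=-5, ymin=0, xmax=34.722, ymax=21.087

Answer: -5 0 34.722 21.087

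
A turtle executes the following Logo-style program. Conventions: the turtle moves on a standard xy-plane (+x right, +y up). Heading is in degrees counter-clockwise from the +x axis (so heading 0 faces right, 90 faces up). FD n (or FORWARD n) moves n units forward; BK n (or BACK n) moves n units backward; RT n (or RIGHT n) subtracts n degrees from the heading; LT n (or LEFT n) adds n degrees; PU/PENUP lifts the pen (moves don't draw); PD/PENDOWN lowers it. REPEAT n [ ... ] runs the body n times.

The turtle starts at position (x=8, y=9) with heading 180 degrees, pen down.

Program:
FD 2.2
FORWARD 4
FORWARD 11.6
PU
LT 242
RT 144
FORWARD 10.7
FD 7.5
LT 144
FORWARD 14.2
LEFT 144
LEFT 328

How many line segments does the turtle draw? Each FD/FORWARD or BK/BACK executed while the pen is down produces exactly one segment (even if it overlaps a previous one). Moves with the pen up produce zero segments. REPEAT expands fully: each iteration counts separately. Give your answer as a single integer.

Answer: 3

Derivation:
Executing turtle program step by step:
Start: pos=(8,9), heading=180, pen down
FD 2.2: (8,9) -> (5.8,9) [heading=180, draw]
FD 4: (5.8,9) -> (1.8,9) [heading=180, draw]
FD 11.6: (1.8,9) -> (-9.8,9) [heading=180, draw]
PU: pen up
LT 242: heading 180 -> 62
RT 144: heading 62 -> 278
FD 10.7: (-9.8,9) -> (-8.311,-1.596) [heading=278, move]
FD 7.5: (-8.311,-1.596) -> (-7.267,-9.023) [heading=278, move]
LT 144: heading 278 -> 62
FD 14.2: (-7.267,-9.023) -> (-0.601,3.515) [heading=62, move]
LT 144: heading 62 -> 206
LT 328: heading 206 -> 174
Final: pos=(-0.601,3.515), heading=174, 3 segment(s) drawn
Segments drawn: 3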